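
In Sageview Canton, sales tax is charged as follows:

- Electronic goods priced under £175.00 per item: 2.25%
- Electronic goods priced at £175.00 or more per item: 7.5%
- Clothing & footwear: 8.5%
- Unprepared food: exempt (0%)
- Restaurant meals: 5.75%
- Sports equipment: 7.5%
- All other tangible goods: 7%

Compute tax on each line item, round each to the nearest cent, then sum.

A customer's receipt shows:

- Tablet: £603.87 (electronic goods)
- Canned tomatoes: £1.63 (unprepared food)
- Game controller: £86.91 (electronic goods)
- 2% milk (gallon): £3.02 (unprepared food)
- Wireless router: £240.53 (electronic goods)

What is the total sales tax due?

£65.29

Tablet £603.87: electronic goods, £175.00 or more → 7.5% → £45.29
Canned tomatoes £1.63: unprepared food → 0% → £0.00
Game controller £86.91: electronic goods, under £175.00 → 2.25% → £1.96
2% milk (gallon) £3.02: unprepared food → 0% → £0.00
Wireless router £240.53: electronic goods, £175.00 or more → 7.5% → £18.04
Total tax = £45.29 + £1.96 + £18.04 = £65.29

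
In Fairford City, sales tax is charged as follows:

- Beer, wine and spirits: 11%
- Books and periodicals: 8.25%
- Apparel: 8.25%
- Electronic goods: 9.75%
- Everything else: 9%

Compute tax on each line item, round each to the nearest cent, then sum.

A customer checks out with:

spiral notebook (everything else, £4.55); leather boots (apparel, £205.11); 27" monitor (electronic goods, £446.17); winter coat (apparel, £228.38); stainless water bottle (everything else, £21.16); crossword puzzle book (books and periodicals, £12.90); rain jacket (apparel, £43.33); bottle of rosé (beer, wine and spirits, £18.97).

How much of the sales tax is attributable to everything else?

£2.31

Spiral notebook £4.55: everything else → 9% → £0.41
Stainless water bottle £21.16: everything else → 9% → £1.90
Tax on everything else = £0.41 + £1.90 = £2.31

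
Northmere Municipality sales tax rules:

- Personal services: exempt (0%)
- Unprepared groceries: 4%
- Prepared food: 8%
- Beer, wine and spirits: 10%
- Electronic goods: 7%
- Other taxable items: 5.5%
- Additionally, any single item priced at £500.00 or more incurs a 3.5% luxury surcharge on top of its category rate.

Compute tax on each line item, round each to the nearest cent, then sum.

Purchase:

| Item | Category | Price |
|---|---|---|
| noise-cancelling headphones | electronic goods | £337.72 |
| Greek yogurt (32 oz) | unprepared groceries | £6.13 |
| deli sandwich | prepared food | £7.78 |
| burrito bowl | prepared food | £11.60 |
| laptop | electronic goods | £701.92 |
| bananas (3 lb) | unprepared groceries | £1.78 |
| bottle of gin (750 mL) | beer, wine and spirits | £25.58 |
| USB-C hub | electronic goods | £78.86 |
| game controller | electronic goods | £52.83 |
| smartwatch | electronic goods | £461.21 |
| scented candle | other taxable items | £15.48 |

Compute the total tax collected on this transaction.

Noise-cancelling headphones £337.72: electronic goods → 7% → £23.64
Greek yogurt (32 oz) £6.13: unprepared groceries → 4% → £0.25
Deli sandwich £7.78: prepared food → 8% → £0.62
Burrito bowl £11.60: prepared food → 8% → £0.93
Laptop £701.92: electronic goods → 7% + 3.5% surcharge = 10.5% → £73.70
Bananas (3 lb) £1.78: unprepared groceries → 4% → £0.07
Bottle of gin (750 mL) £25.58: beer, wine and spirits → 10% → £2.56
USB-C hub £78.86: electronic goods → 7% → £5.52
Game controller £52.83: electronic goods → 7% → £3.70
Smartwatch £461.21: electronic goods → 7% → £32.28
Scented candle £15.48: other taxable items → 5.5% → £0.85
Total tax = £23.64 + £0.25 + £0.62 + £0.93 + £73.70 + £0.07 + £2.56 + £5.52 + £3.70 + £32.28 + £0.85 = £144.12

£144.12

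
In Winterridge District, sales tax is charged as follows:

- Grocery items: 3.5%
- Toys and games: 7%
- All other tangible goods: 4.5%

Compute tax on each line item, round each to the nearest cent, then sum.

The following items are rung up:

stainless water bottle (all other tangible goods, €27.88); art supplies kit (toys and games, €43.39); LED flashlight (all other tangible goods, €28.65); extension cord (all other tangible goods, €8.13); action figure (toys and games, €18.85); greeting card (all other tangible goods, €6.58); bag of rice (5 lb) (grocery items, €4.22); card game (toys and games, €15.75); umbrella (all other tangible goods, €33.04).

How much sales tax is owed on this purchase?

€10.31

Stainless water bottle €27.88: all other tangible goods → 4.5% → €1.25
Art supplies kit €43.39: toys and games → 7% → €3.04
LED flashlight €28.65: all other tangible goods → 4.5% → €1.29
Extension cord €8.13: all other tangible goods → 4.5% → €0.37
Action figure €18.85: toys and games → 7% → €1.32
Greeting card €6.58: all other tangible goods → 4.5% → €0.30
Bag of rice (5 lb) €4.22: grocery items → 3.5% → €0.15
Card game €15.75: toys and games → 7% → €1.10
Umbrella €33.04: all other tangible goods → 4.5% → €1.49
Total tax = €1.25 + €3.04 + €1.29 + €0.37 + €1.32 + €0.30 + €0.15 + €1.10 + €1.49 = €10.31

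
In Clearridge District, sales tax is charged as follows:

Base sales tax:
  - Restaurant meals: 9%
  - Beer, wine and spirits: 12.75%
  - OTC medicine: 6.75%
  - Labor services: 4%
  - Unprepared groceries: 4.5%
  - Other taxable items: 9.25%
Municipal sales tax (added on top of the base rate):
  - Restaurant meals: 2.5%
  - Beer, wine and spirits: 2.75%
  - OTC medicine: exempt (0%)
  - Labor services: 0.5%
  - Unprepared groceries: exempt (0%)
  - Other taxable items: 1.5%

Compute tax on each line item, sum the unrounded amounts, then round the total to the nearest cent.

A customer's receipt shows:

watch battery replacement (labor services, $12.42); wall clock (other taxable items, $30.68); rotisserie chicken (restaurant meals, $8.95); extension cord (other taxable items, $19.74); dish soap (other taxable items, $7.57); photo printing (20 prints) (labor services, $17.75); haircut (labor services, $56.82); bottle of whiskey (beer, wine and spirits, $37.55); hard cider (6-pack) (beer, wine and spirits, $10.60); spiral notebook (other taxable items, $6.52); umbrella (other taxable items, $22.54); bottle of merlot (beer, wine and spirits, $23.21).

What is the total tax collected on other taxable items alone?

$9.36

Wall clock $30.68: other taxable items → 9.25% + 1.5% municipal = 10.75% → $3.2981
Extension cord $19.74: other taxable items → 9.25% + 1.5% municipal = 10.75% → $2.12205
Dish soap $7.57: other taxable items → 9.25% + 1.5% municipal = 10.75% → $0.813775
Spiral notebook $6.52: other taxable items → 9.25% + 1.5% municipal = 10.75% → $0.7009
Umbrella $22.54: other taxable items → 9.25% + 1.5% municipal = 10.75% → $2.42305
Tax on other taxable items: unrounded sum = $9.357875 → $9.36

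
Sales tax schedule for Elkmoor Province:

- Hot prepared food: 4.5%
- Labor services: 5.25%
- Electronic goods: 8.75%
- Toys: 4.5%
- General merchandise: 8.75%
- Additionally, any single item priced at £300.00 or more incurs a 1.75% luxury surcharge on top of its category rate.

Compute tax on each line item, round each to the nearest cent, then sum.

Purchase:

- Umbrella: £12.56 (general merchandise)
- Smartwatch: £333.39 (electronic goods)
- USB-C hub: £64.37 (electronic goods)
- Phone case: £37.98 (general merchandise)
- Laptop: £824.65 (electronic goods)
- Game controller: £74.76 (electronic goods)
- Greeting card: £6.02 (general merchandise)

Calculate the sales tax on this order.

£138.72

Umbrella £12.56: general merchandise → 8.75% → £1.10
Smartwatch £333.39: electronic goods → 8.75% + 1.75% surcharge = 10.5% → £35.01
USB-C hub £64.37: electronic goods → 8.75% → £5.63
Phone case £37.98: general merchandise → 8.75% → £3.32
Laptop £824.65: electronic goods → 8.75% + 1.75% surcharge = 10.5% → £86.59
Game controller £74.76: electronic goods → 8.75% → £6.54
Greeting card £6.02: general merchandise → 8.75% → £0.53
Total tax = £1.10 + £35.01 + £5.63 + £3.32 + £86.59 + £6.54 + £0.53 = £138.72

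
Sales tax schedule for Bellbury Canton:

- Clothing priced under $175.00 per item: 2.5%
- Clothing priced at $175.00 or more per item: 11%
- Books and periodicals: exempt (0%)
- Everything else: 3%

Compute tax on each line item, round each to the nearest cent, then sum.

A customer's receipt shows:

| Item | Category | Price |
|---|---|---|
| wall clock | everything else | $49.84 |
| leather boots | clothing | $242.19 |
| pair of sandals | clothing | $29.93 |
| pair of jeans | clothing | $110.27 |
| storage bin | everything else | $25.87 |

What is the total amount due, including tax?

$490.53

Wall clock $49.84: everything else → 3% → $1.50
Leather boots $242.19: clothing, $175.00 or more → 11% → $26.64
Pair of sandals $29.93: clothing, under $175.00 → 2.5% → $0.75
Pair of jeans $110.27: clothing, under $175.00 → 2.5% → $2.76
Storage bin $25.87: everything else → 3% → $0.78
Subtotal = $458.10; tax = $32.43; total due = $490.53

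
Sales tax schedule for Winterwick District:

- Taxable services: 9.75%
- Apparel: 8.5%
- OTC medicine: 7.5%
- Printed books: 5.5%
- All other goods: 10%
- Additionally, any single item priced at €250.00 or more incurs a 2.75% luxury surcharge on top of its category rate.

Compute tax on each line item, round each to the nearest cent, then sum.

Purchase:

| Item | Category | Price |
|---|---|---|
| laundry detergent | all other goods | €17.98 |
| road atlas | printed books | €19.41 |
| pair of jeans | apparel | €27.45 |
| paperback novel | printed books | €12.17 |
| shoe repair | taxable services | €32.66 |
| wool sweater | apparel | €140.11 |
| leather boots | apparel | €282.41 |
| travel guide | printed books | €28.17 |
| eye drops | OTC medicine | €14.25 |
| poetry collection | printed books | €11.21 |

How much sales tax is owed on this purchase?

Laundry detergent €17.98: all other goods → 10% → €1.80
Road atlas €19.41: printed books → 5.5% → €1.07
Pair of jeans €27.45: apparel → 8.5% → €2.33
Paperback novel €12.17: printed books → 5.5% → €0.67
Shoe repair €32.66: taxable services → 9.75% → €3.18
Wool sweater €140.11: apparel → 8.5% → €11.91
Leather boots €282.41: apparel → 8.5% + 2.75% surcharge = 11.25% → €31.77
Travel guide €28.17: printed books → 5.5% → €1.55
Eye drops €14.25: OTC medicine → 7.5% → €1.07
Poetry collection €11.21: printed books → 5.5% → €0.62
Total tax = €1.80 + €1.07 + €2.33 + €0.67 + €3.18 + €11.91 + €31.77 + €1.55 + €1.07 + €0.62 = €55.97

€55.97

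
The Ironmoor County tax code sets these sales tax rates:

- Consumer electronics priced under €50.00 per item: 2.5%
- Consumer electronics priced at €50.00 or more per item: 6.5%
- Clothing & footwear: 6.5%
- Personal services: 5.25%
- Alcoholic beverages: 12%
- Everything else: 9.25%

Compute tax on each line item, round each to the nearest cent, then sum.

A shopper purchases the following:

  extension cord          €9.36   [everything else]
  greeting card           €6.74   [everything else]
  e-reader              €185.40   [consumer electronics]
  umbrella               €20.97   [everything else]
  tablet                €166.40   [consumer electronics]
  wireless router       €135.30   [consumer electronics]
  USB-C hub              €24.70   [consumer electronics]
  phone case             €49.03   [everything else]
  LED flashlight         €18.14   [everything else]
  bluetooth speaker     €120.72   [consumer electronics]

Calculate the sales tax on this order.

€49.78

Extension cord €9.36: everything else → 9.25% → €0.87
Greeting card €6.74: everything else → 9.25% → €0.62
E-reader €185.40: consumer electronics, €50.00 or more → 6.5% → €12.05
Umbrella €20.97: everything else → 9.25% → €1.94
Tablet €166.40: consumer electronics, €50.00 or more → 6.5% → €10.82
Wireless router €135.30: consumer electronics, €50.00 or more → 6.5% → €8.79
USB-C hub €24.70: consumer electronics, under €50.00 → 2.5% → €0.62
Phone case €49.03: everything else → 9.25% → €4.54
LED flashlight €18.14: everything else → 9.25% → €1.68
Bluetooth speaker €120.72: consumer electronics, €50.00 or more → 6.5% → €7.85
Total tax = €0.87 + €0.62 + €12.05 + €1.94 + €10.82 + €8.79 + €0.62 + €4.54 + €1.68 + €7.85 = €49.78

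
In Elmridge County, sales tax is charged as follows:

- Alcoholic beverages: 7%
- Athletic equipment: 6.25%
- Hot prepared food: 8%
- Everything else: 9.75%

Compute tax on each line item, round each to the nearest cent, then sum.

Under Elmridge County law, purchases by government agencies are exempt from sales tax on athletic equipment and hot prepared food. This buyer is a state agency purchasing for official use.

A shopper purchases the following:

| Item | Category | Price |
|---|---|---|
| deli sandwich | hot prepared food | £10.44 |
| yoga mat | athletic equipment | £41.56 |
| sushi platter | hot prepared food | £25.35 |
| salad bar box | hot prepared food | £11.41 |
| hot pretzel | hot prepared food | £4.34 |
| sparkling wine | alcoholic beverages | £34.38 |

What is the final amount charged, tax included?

Deli sandwich £10.44: hot prepared food, buyer-exempt → 0% → £0.00
Yoga mat £41.56: athletic equipment, buyer-exempt → 0% → £0.00
Sushi platter £25.35: hot prepared food, buyer-exempt → 0% → £0.00
Salad bar box £11.41: hot prepared food, buyer-exempt → 0% → £0.00
Hot pretzel £4.34: hot prepared food, buyer-exempt → 0% → £0.00
Sparkling wine £34.38: alcoholic beverages → 7% → £2.41
Subtotal = £127.48; tax = £2.41; total due = £129.89

£129.89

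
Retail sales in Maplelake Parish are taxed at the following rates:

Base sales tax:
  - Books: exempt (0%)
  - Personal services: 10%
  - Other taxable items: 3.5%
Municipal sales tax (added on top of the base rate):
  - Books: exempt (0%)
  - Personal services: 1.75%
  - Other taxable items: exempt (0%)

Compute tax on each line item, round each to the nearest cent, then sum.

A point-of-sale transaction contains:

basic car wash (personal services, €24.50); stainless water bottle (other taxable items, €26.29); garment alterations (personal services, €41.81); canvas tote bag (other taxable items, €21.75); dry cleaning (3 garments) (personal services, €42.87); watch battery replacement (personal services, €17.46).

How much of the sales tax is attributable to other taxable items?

Stainless water bottle €26.29: other taxable items → 3.5% + 0% municipal = 3.5% → €0.92
Canvas tote bag €21.75: other taxable items → 3.5% + 0% municipal = 3.5% → €0.76
Tax on other taxable items = €0.92 + €0.76 = €1.68

€1.68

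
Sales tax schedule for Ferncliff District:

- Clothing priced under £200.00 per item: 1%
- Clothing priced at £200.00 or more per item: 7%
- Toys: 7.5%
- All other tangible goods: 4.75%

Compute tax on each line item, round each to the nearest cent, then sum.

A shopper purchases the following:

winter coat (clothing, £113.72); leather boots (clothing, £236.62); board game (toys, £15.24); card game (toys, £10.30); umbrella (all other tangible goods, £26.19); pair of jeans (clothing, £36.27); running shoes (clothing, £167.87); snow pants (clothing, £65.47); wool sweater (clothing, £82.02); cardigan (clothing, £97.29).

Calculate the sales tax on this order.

£25.33

Winter coat £113.72: clothing, under £200.00 → 1% → £1.14
Leather boots £236.62: clothing, £200.00 or more → 7% → £16.56
Board game £15.24: toys → 7.5% → £1.14
Card game £10.30: toys → 7.5% → £0.77
Umbrella £26.19: all other tangible goods → 4.75% → £1.24
Pair of jeans £36.27: clothing, under £200.00 → 1% → £0.36
Running shoes £167.87: clothing, under £200.00 → 1% → £1.68
Snow pants £65.47: clothing, under £200.00 → 1% → £0.65
Wool sweater £82.02: clothing, under £200.00 → 1% → £0.82
Cardigan £97.29: clothing, under £200.00 → 1% → £0.97
Total tax = £1.14 + £16.56 + £1.14 + £0.77 + £1.24 + £0.36 + £1.68 + £0.65 + £0.82 + £0.97 = £25.33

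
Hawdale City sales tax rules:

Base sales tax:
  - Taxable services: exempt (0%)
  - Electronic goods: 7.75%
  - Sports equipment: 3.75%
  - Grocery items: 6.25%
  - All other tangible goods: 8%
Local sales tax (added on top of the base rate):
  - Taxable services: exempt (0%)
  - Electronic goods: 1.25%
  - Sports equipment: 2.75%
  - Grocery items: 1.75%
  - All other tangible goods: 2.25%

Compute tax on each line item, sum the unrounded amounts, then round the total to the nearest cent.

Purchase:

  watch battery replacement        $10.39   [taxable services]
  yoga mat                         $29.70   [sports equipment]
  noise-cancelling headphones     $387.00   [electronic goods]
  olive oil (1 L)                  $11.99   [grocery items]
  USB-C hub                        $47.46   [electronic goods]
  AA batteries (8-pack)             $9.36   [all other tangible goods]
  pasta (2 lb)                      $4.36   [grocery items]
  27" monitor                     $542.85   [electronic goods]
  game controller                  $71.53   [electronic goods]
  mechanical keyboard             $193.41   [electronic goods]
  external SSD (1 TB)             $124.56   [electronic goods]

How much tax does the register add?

$127.21

Watch battery replacement $10.39: taxable services → 0% + 0% local = 0% → $0.00
Yoga mat $29.70: sports equipment → 3.75% + 2.75% local = 6.5% → $1.9305
Noise-cancelling headphones $387.00: electronic goods → 7.75% + 1.25% local = 9% → $34.83
Olive oil (1 L) $11.99: grocery items → 6.25% + 1.75% local = 8% → $0.9592
USB-C hub $47.46: electronic goods → 7.75% + 1.25% local = 9% → $4.2714
AA batteries (8-pack) $9.36: all other tangible goods → 8% + 2.25% local = 10.25% → $0.9594
Pasta (2 lb) $4.36: grocery items → 6.25% + 1.75% local = 8% → $0.3488
27" monitor $542.85: electronic goods → 7.75% + 1.25% local = 9% → $48.8565
Game controller $71.53: electronic goods → 7.75% + 1.25% local = 9% → $6.4377
Mechanical keyboard $193.41: electronic goods → 7.75% + 1.25% local = 9% → $17.4069
External SSD (1 TB) $124.56: electronic goods → 7.75% + 1.25% local = 9% → $11.2104
Unrounded tax sum = $127.2108 → $127.21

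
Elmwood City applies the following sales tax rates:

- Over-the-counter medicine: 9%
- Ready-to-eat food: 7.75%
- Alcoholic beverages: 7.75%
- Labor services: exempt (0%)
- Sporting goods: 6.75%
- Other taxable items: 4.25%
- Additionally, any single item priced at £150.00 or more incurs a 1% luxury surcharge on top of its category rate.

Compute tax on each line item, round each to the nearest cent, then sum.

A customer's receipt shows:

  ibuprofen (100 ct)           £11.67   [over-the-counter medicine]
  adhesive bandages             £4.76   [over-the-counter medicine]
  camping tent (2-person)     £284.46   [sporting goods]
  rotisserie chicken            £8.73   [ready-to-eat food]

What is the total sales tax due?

Ibuprofen (100 ct) £11.67: over-the-counter medicine → 9% → £1.05
Adhesive bandages £4.76: over-the-counter medicine → 9% → £0.43
Camping tent (2-person) £284.46: sporting goods → 6.75% + 1% surcharge = 7.75% → £22.05
Rotisserie chicken £8.73: ready-to-eat food → 7.75% → £0.68
Total tax = £1.05 + £0.43 + £22.05 + £0.68 = £24.21

£24.21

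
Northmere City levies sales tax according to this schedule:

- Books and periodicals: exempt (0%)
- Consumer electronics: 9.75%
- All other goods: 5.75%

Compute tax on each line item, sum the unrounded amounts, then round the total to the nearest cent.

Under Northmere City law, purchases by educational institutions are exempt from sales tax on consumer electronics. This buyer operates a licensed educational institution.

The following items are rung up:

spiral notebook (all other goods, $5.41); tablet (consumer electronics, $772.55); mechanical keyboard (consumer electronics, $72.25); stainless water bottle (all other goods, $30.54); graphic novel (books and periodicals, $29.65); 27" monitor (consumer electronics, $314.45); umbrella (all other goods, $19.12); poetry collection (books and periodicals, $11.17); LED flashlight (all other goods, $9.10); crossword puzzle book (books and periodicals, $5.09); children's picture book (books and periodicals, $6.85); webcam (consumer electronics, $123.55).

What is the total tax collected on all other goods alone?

$3.69

Spiral notebook $5.41: all other goods → 5.75% → $0.311075
Stainless water bottle $30.54: all other goods → 5.75% → $1.75605
Umbrella $19.12: all other goods → 5.75% → $1.0994
LED flashlight $9.10: all other goods → 5.75% → $0.52325
Tax on all other goods: unrounded sum = $3.689775 → $3.69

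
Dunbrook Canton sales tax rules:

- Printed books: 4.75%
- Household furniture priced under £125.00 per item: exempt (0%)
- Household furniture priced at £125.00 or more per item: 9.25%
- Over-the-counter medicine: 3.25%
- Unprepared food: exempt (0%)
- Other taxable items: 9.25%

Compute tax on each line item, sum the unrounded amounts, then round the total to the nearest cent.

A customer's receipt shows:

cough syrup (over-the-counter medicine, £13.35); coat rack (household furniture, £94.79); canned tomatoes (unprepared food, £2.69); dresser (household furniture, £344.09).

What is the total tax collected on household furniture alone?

Coat rack £94.79: household furniture, under £125.00 → 0% → £0.00
Dresser £344.09: household furniture, £125.00 or more → 9.25% → £31.828325
Tax on household furniture: unrounded sum = £31.828325 → £31.83

£31.83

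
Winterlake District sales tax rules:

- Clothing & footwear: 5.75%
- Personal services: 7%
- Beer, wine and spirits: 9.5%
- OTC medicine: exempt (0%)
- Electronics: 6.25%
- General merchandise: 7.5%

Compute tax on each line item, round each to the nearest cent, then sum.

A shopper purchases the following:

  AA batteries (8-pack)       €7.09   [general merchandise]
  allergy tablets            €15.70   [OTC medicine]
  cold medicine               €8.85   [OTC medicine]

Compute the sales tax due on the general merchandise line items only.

€0.53

AA batteries (8-pack) €7.09: general merchandise → 7.5% → €0.53
Tax on general merchandise = €0.53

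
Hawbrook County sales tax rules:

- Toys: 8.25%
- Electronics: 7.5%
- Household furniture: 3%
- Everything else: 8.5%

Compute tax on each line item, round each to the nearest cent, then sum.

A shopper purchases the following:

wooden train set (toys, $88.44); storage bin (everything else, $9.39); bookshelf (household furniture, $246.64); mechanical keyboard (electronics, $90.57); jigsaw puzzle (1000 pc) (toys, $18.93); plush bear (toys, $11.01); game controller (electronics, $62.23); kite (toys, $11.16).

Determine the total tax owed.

Wooden train set $88.44: toys → 8.25% → $7.30
Storage bin $9.39: everything else → 8.5% → $0.80
Bookshelf $246.64: household furniture → 3% → $7.40
Mechanical keyboard $90.57: electronics → 7.5% → $6.79
Jigsaw puzzle (1000 pc) $18.93: toys → 8.25% → $1.56
Plush bear $11.01: toys → 8.25% → $0.91
Game controller $62.23: electronics → 7.5% → $4.67
Kite $11.16: toys → 8.25% → $0.92
Total tax = $7.30 + $0.80 + $7.40 + $6.79 + $1.56 + $0.91 + $4.67 + $0.92 = $30.35

$30.35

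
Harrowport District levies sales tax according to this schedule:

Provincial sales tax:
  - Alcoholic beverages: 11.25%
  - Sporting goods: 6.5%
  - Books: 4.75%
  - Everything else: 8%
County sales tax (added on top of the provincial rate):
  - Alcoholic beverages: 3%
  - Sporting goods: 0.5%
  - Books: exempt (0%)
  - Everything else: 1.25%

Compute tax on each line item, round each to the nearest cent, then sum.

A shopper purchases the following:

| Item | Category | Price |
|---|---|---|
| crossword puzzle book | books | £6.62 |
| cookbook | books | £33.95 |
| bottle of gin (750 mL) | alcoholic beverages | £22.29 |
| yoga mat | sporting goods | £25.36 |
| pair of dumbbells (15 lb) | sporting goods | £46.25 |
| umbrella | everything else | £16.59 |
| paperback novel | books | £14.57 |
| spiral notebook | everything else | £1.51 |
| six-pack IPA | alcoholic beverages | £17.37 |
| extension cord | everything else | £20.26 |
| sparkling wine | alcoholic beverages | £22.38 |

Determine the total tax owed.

Crossword puzzle book £6.62: books → 4.75% + 0% county = 4.75% → £0.31
Cookbook £33.95: books → 4.75% + 0% county = 4.75% → £1.61
Bottle of gin (750 mL) £22.29: alcoholic beverages → 11.25% + 3% county = 14.25% → £3.18
Yoga mat £25.36: sporting goods → 6.5% + 0.5% county = 7% → £1.78
Pair of dumbbells (15 lb) £46.25: sporting goods → 6.5% + 0.5% county = 7% → £3.24
Umbrella £16.59: everything else → 8% + 1.25% county = 9.25% → £1.53
Paperback novel £14.57: books → 4.75% + 0% county = 4.75% → £0.69
Spiral notebook £1.51: everything else → 8% + 1.25% county = 9.25% → £0.14
Six-pack IPA £17.37: alcoholic beverages → 11.25% + 3% county = 14.25% → £2.48
Extension cord £20.26: everything else → 8% + 1.25% county = 9.25% → £1.87
Sparkling wine £22.38: alcoholic beverages → 11.25% + 3% county = 14.25% → £3.19
Total tax = £0.31 + £1.61 + £3.18 + £1.78 + £3.24 + £1.53 + £0.69 + £0.14 + £2.48 + £1.87 + £3.19 = £20.02

£20.02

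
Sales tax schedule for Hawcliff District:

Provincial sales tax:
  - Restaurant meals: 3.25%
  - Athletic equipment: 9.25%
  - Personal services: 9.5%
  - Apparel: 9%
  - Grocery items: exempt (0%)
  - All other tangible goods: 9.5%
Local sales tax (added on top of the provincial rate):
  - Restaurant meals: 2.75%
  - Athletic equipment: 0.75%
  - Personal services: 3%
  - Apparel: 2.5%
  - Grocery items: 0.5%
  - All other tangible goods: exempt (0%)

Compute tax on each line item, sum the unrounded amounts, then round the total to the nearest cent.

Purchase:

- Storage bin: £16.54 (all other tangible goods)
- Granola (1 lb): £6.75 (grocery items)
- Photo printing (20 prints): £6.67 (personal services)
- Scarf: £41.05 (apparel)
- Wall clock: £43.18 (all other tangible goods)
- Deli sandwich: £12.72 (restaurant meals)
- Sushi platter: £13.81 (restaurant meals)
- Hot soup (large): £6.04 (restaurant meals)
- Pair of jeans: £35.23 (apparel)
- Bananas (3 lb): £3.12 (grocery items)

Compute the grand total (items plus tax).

Storage bin £16.54: all other tangible goods → 9.5% + 0% local = 9.5% → £1.5713
Granola (1 lb) £6.75: grocery items → 0% + 0.5% local = 0.5% → £0.03375
Photo printing (20 prints) £6.67: personal services → 9.5% + 3% local = 12.5% → £0.83375
Scarf £41.05: apparel → 9% + 2.5% local = 11.5% → £4.72075
Wall clock £43.18: all other tangible goods → 9.5% + 0% local = 9.5% → £4.1021
Deli sandwich £12.72: restaurant meals → 3.25% + 2.75% local = 6% → £0.7632
Sushi platter £13.81: restaurant meals → 3.25% + 2.75% local = 6% → £0.8286
Hot soup (large) £6.04: restaurant meals → 3.25% + 2.75% local = 6% → £0.3624
Pair of jeans £35.23: apparel → 9% + 2.5% local = 11.5% → £4.05145
Bananas (3 lb) £3.12: grocery items → 0% + 0.5% local = 0.5% → £0.0156
Subtotal = £185.11; unrounded tax = £17.2829 → £17.28; total due = £202.39

£202.39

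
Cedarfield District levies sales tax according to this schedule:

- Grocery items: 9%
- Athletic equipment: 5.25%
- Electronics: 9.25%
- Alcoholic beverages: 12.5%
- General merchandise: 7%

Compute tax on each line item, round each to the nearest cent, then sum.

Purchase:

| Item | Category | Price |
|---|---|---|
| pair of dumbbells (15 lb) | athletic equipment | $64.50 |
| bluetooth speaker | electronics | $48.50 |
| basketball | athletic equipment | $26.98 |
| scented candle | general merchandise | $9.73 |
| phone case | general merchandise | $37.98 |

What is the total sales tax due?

$12.64

Pair of dumbbells (15 lb) $64.50: athletic equipment → 5.25% → $3.39
Bluetooth speaker $48.50: electronics → 9.25% → $4.49
Basketball $26.98: athletic equipment → 5.25% → $1.42
Scented candle $9.73: general merchandise → 7% → $0.68
Phone case $37.98: general merchandise → 7% → $2.66
Total tax = $3.39 + $4.49 + $1.42 + $0.68 + $2.66 = $12.64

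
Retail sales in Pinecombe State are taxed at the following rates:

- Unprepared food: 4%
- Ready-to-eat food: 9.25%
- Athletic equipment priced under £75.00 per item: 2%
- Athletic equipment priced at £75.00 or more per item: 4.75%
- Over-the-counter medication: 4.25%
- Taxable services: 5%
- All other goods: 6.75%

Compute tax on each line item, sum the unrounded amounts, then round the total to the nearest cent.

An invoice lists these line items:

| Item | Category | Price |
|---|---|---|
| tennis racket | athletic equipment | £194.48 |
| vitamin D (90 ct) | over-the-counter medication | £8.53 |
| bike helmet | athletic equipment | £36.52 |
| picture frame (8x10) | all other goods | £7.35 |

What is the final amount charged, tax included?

Tennis racket £194.48: athletic equipment, £75.00 or more → 4.75% → £9.2378
Vitamin D (90 ct) £8.53: over-the-counter medication → 4.25% → £0.362525
Bike helmet £36.52: athletic equipment, under £75.00 → 2% → £0.7304
Picture frame (8x10) £7.35: all other goods → 6.75% → £0.496125
Subtotal = £246.88; unrounded tax = £10.82685 → £10.83; total due = £257.71

£257.71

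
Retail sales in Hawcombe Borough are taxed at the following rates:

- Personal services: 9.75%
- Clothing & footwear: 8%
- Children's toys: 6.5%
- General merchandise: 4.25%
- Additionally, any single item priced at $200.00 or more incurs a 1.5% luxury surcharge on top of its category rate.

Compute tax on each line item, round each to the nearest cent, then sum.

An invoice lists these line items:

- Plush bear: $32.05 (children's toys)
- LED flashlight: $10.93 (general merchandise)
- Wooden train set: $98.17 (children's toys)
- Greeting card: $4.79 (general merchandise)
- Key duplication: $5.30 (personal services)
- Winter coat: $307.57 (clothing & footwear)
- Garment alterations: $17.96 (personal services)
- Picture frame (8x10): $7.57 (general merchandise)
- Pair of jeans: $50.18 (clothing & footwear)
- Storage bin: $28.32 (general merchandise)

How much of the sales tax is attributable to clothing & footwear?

$33.23

Winter coat $307.57: clothing & footwear → 8% + 1.5% surcharge = 9.5% → $29.22
Pair of jeans $50.18: clothing & footwear → 8% → $4.01
Tax on clothing & footwear = $29.22 + $4.01 = $33.23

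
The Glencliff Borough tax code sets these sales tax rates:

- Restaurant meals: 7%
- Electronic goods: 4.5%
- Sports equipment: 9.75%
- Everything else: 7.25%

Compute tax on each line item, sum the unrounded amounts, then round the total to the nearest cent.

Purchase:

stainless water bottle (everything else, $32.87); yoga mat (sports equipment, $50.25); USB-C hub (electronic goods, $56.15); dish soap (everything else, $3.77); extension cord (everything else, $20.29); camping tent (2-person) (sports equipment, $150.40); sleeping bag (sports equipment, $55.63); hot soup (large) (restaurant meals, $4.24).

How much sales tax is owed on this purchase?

Stainless water bottle $32.87: everything else → 7.25% → $2.383075
Yoga mat $50.25: sports equipment → 9.75% → $4.899375
USB-C hub $56.15: electronic goods → 4.5% → $2.52675
Dish soap $3.77: everything else → 7.25% → $0.273325
Extension cord $20.29: everything else → 7.25% → $1.471025
Camping tent (2-person) $150.40: sports equipment → 9.75% → $14.664
Sleeping bag $55.63: sports equipment → 9.75% → $5.423925
Hot soup (large) $4.24: restaurant meals → 7% → $0.2968
Unrounded tax sum = $31.938275 → $31.94

$31.94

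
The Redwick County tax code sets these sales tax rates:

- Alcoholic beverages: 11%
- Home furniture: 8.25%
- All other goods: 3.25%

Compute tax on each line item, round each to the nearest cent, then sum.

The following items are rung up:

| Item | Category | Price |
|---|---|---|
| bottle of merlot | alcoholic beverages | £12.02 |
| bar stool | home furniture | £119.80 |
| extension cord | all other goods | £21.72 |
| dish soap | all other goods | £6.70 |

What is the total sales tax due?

£12.13

Bottle of merlot £12.02: alcoholic beverages → 11% → £1.32
Bar stool £119.80: home furniture → 8.25% → £9.88
Extension cord £21.72: all other goods → 3.25% → £0.71
Dish soap £6.70: all other goods → 3.25% → £0.22
Total tax = £1.32 + £9.88 + £0.71 + £0.22 = £12.13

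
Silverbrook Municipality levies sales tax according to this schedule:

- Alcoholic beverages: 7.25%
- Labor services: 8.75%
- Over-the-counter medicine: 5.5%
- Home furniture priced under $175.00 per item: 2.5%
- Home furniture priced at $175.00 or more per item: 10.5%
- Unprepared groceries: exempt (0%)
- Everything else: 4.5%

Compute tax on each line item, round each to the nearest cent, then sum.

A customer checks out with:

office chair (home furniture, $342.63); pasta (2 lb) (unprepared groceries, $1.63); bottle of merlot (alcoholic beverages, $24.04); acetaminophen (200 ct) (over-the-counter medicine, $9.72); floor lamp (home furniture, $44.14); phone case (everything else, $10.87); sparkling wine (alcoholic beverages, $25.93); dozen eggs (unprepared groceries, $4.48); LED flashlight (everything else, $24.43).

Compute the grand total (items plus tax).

$530.69

Office chair $342.63: home furniture, $175.00 or more → 10.5% → $35.98
Pasta (2 lb) $1.63: unprepared groceries → 0% → $0.00
Bottle of merlot $24.04: alcoholic beverages → 7.25% → $1.74
Acetaminophen (200 ct) $9.72: over-the-counter medicine → 5.5% → $0.53
Floor lamp $44.14: home furniture, under $175.00 → 2.5% → $1.10
Phone case $10.87: everything else → 4.5% → $0.49
Sparkling wine $25.93: alcoholic beverages → 7.25% → $1.88
Dozen eggs $4.48: unprepared groceries → 0% → $0.00
LED flashlight $24.43: everything else → 4.5% → $1.10
Subtotal = $487.87; tax = $42.82; total due = $530.69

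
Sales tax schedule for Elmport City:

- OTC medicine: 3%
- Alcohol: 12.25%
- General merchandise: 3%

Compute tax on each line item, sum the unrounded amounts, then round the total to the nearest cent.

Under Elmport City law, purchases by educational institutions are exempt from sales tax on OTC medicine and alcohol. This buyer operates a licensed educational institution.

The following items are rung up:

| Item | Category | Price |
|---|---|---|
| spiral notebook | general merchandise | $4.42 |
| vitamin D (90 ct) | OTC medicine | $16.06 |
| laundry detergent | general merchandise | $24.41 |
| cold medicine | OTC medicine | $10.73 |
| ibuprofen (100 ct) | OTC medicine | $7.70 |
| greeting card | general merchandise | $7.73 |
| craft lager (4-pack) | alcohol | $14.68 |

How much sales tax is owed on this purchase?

Spiral notebook $4.42: general merchandise → 3% → $0.1326
Vitamin D (90 ct) $16.06: OTC medicine, buyer-exempt → 0% → $0.00
Laundry detergent $24.41: general merchandise → 3% → $0.7323
Cold medicine $10.73: OTC medicine, buyer-exempt → 0% → $0.00
Ibuprofen (100 ct) $7.70: OTC medicine, buyer-exempt → 0% → $0.00
Greeting card $7.73: general merchandise → 3% → $0.2319
Craft lager (4-pack) $14.68: alcohol, buyer-exempt → 0% → $0.00
Unrounded tax sum = $1.0968 → $1.10

$1.10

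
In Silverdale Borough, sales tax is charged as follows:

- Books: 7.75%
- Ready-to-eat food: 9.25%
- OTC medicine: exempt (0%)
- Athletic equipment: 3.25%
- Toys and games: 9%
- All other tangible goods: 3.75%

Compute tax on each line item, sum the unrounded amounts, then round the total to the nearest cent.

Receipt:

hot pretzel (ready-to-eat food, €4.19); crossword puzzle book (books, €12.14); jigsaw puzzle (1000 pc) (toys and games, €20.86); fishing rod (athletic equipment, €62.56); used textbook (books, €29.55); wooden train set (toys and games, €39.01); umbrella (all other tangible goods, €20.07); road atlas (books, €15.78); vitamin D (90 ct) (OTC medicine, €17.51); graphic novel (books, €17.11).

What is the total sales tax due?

€14.34

Hot pretzel €4.19: ready-to-eat food → 9.25% → €0.387575
Crossword puzzle book €12.14: books → 7.75% → €0.94085
Jigsaw puzzle (1000 pc) €20.86: toys and games → 9% → €1.8774
Fishing rod €62.56: athletic equipment → 3.25% → €2.0332
Used textbook €29.55: books → 7.75% → €2.290125
Wooden train set €39.01: toys and games → 9% → €3.5109
Umbrella €20.07: all other tangible goods → 3.75% → €0.752625
Road atlas €15.78: books → 7.75% → €1.22295
Vitamin D (90 ct) €17.51: OTC medicine → 0% → €0.00
Graphic novel €17.11: books → 7.75% → €1.326025
Unrounded tax sum = €14.34165 → €14.34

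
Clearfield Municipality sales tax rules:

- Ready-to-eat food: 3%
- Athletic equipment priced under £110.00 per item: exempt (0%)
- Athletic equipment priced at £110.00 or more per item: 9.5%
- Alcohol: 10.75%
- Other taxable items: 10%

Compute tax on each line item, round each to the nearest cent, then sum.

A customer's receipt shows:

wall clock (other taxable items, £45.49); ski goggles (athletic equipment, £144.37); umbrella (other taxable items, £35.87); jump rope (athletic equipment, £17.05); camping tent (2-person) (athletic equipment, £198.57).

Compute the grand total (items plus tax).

£482.07

Wall clock £45.49: other taxable items → 10% → £4.55
Ski goggles £144.37: athletic equipment, £110.00 or more → 9.5% → £13.72
Umbrella £35.87: other taxable items → 10% → £3.59
Jump rope £17.05: athletic equipment, under £110.00 → 0% → £0.00
Camping tent (2-person) £198.57: athletic equipment, £110.00 or more → 9.5% → £18.86
Subtotal = £441.35; tax = £40.72; total due = £482.07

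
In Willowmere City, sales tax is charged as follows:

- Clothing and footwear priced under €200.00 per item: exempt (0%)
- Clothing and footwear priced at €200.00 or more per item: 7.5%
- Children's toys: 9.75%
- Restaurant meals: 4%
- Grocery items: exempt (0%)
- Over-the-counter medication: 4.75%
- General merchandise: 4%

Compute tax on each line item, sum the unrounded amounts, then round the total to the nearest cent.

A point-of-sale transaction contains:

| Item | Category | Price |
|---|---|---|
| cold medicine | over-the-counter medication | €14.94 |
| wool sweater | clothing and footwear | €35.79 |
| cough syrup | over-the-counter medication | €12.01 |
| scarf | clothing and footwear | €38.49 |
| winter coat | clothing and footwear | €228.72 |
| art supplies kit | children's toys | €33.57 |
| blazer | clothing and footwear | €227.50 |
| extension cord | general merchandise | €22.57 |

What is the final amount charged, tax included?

€653.26

Cold medicine €14.94: over-the-counter medication → 4.75% → €0.70965
Wool sweater €35.79: clothing and footwear, under €200.00 → 0% → €0.00
Cough syrup €12.01: over-the-counter medication → 4.75% → €0.570475
Scarf €38.49: clothing and footwear, under €200.00 → 0% → €0.00
Winter coat €228.72: clothing and footwear, €200.00 or more → 7.5% → €17.154
Art supplies kit €33.57: children's toys → 9.75% → €3.273075
Blazer €227.50: clothing and footwear, €200.00 or more → 7.5% → €17.0625
Extension cord €22.57: general merchandise → 4% → €0.9028
Subtotal = €613.59; unrounded tax = €39.6725 → €39.67; total due = €653.26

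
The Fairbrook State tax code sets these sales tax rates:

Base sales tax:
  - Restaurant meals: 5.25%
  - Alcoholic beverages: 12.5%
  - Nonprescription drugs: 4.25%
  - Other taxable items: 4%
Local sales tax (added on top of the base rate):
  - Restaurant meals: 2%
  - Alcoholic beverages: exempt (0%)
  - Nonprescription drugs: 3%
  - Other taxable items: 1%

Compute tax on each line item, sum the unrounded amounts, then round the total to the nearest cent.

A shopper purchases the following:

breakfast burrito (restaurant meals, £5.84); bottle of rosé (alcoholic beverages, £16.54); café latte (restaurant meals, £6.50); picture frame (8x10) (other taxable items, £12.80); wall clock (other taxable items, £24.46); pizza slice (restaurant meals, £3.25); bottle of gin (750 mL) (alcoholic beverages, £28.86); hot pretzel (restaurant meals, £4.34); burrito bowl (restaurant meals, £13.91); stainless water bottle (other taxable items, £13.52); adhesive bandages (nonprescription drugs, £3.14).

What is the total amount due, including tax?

£144.06

Breakfast burrito £5.84: restaurant meals → 5.25% + 2% local = 7.25% → £0.4234
Bottle of rosé £16.54: alcoholic beverages → 12.5% + 0% local = 12.5% → £2.0675
Café latte £6.50: restaurant meals → 5.25% + 2% local = 7.25% → £0.47125
Picture frame (8x10) £12.80: other taxable items → 4% + 1% local = 5% → £0.64
Wall clock £24.46: other taxable items → 4% + 1% local = 5% → £1.223
Pizza slice £3.25: restaurant meals → 5.25% + 2% local = 7.25% → £0.235625
Bottle of gin (750 mL) £28.86: alcoholic beverages → 12.5% + 0% local = 12.5% → £3.6075
Hot pretzel £4.34: restaurant meals → 5.25% + 2% local = 7.25% → £0.31465
Burrito bowl £13.91: restaurant meals → 5.25% + 2% local = 7.25% → £1.008475
Stainless water bottle £13.52: other taxable items → 4% + 1% local = 5% → £0.676
Adhesive bandages £3.14: nonprescription drugs → 4.25% + 3% local = 7.25% → £0.22765
Subtotal = £133.16; unrounded tax = £10.89505 → £10.90; total due = £144.06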